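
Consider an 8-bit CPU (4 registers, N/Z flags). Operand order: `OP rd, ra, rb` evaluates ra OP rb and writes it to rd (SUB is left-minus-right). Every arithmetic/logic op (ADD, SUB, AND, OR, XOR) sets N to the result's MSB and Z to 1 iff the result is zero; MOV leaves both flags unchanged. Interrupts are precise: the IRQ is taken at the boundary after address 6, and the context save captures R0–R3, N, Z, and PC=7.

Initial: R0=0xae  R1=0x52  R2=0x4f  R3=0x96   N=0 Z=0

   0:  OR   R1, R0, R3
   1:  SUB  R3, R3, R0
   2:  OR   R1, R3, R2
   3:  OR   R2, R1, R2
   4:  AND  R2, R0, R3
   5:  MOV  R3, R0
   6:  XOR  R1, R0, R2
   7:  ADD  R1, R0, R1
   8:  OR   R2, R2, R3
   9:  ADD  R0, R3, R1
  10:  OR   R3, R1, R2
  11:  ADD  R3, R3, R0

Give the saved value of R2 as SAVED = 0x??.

SAVED = 0xa8

after  0: R0=0xae R1=0xbe R2=0x4f R3=0x96  N=1 Z=0
after  1: R0=0xae R1=0xbe R2=0x4f R3=0xe8  N=1 Z=0
after  2: R0=0xae R1=0xef R2=0x4f R3=0xe8  N=1 Z=0
after  3: R0=0xae R1=0xef R2=0xef R3=0xe8  N=1 Z=0
after  4: R0=0xae R1=0xef R2=0xa8 R3=0xe8  N=1 Z=0
after  5: R0=0xae R1=0xef R2=0xa8 R3=0xae  N=1 Z=0
after  6: R0=0xae R1=0x06 R2=0xa8 R3=0xae  N=0 Z=0
-- IRQ taken; context saved, return-PC = 7 --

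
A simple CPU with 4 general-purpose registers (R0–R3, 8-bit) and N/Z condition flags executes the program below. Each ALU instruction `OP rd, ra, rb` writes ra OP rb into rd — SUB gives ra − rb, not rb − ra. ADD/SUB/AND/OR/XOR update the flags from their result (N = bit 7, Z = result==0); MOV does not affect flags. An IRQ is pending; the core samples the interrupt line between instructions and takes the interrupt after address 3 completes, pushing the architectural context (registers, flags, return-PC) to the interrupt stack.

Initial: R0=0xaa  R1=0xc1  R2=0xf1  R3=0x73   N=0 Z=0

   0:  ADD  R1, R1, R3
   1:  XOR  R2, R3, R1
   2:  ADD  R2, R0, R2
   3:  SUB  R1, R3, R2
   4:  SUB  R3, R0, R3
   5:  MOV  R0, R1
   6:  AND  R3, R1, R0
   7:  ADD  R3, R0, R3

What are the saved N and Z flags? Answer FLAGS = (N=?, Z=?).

FLAGS = (N=1, Z=0)

after  0: R0=0xaa R1=0x34 R2=0xf1 R3=0x73  N=0 Z=0
after  1: R0=0xaa R1=0x34 R2=0x47 R3=0x73  N=0 Z=0
after  2: R0=0xaa R1=0x34 R2=0xf1 R3=0x73  N=1 Z=0
after  3: R0=0xaa R1=0x82 R2=0xf1 R3=0x73  N=1 Z=0
-- IRQ taken; context saved, return-PC = 4 --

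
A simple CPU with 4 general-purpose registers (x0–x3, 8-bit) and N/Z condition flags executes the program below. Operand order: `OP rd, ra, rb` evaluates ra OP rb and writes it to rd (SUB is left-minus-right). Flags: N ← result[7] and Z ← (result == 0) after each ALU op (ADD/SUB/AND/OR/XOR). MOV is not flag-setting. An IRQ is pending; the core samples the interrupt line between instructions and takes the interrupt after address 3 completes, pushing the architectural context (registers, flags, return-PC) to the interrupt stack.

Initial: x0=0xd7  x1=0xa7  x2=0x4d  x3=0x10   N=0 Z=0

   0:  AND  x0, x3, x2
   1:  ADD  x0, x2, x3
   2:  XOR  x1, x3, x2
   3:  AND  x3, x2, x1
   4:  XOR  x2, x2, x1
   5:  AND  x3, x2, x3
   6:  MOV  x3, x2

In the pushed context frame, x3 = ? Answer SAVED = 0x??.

after  0: x0=0x00 x1=0xa7 x2=0x4d x3=0x10  N=0 Z=1
after  1: x0=0x5d x1=0xa7 x2=0x4d x3=0x10  N=0 Z=0
after  2: x0=0x5d x1=0x5d x2=0x4d x3=0x10  N=0 Z=0
after  3: x0=0x5d x1=0x5d x2=0x4d x3=0x4d  N=0 Z=0
-- IRQ taken; context saved, return-PC = 4 --

SAVED = 0x4d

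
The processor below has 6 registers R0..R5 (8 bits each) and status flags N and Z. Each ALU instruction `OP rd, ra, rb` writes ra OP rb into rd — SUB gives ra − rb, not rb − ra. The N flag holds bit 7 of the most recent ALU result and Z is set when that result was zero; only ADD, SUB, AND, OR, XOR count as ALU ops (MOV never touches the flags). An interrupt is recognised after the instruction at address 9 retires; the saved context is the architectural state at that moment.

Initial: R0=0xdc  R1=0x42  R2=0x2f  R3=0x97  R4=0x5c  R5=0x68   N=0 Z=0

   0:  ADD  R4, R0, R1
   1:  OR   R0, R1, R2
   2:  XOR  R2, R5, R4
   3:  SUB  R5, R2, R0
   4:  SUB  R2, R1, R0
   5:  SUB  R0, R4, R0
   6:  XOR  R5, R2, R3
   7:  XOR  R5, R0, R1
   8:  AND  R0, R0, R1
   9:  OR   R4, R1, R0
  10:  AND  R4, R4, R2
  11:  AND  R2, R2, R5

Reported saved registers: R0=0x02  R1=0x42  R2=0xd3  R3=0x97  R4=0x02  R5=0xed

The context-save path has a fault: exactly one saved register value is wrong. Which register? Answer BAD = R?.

BAD = R4

after  0: R0=0xdc R1=0x42 R2=0x2f R3=0x97 R4=0x1e R5=0x68  N=0 Z=0
after  1: R0=0x6f R1=0x42 R2=0x2f R3=0x97 R4=0x1e R5=0x68  N=0 Z=0
after  2: R0=0x6f R1=0x42 R2=0x76 R3=0x97 R4=0x1e R5=0x68  N=0 Z=0
after  3: R0=0x6f R1=0x42 R2=0x76 R3=0x97 R4=0x1e R5=0x07  N=0 Z=0
after  4: R0=0x6f R1=0x42 R2=0xd3 R3=0x97 R4=0x1e R5=0x07  N=1 Z=0
after  5: R0=0xaf R1=0x42 R2=0xd3 R3=0x97 R4=0x1e R5=0x07  N=1 Z=0
after  6: R0=0xaf R1=0x42 R2=0xd3 R3=0x97 R4=0x1e R5=0x44  N=0 Z=0
after  7: R0=0xaf R1=0x42 R2=0xd3 R3=0x97 R4=0x1e R5=0xed  N=1 Z=0
after  8: R0=0x02 R1=0x42 R2=0xd3 R3=0x97 R4=0x1e R5=0xed  N=0 Z=0
after  9: R0=0x02 R1=0x42 R2=0xd3 R3=0x97 R4=0x42 R5=0xed  N=0 Z=0
-- IRQ taken; context saved, return-PC = 10 --
mismatch: R4: reported 0x02 vs actual 0x42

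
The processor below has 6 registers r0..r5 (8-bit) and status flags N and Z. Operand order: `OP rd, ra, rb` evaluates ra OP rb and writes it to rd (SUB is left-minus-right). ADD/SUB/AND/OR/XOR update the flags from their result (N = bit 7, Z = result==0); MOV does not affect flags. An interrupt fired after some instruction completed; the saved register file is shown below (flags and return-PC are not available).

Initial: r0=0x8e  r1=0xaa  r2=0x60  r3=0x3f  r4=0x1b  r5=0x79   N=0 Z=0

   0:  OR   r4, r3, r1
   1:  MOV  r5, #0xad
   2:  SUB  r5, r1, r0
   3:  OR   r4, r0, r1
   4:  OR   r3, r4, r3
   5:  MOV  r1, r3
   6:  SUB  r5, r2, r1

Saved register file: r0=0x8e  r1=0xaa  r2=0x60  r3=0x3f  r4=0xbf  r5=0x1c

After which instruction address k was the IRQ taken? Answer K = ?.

K = 2

after  0: r0=0x8e r1=0xaa r2=0x60 r3=0x3f r4=0xbf r5=0x79  N=1 Z=0
after  1: r0=0x8e r1=0xaa r2=0x60 r3=0x3f r4=0xbf r5=0xad  N=1 Z=0
after  2: r0=0x8e r1=0xaa r2=0x60 r3=0x3f r4=0xbf r5=0x1c  N=0 Z=0
-- IRQ taken; context saved, return-PC = 3 --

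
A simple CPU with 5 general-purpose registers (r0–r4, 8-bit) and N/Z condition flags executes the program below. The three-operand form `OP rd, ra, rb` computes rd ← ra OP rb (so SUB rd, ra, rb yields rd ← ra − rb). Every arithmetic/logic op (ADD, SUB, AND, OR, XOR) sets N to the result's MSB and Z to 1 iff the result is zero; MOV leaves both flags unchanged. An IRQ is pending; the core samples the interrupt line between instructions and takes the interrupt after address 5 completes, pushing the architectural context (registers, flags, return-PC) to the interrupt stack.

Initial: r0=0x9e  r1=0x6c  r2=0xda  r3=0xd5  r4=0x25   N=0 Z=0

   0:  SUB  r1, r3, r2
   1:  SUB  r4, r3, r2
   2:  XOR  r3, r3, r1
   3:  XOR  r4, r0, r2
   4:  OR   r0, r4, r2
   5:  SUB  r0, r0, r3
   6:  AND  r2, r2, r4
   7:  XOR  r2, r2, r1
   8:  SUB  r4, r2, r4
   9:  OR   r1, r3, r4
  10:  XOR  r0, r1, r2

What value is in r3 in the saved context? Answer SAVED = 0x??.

SAVED = 0x2e

after  0: r0=0x9e r1=0xfb r2=0xda r3=0xd5 r4=0x25  N=1 Z=0
after  1: r0=0x9e r1=0xfb r2=0xda r3=0xd5 r4=0xfb  N=1 Z=0
after  2: r0=0x9e r1=0xfb r2=0xda r3=0x2e r4=0xfb  N=0 Z=0
after  3: r0=0x9e r1=0xfb r2=0xda r3=0x2e r4=0x44  N=0 Z=0
after  4: r0=0xde r1=0xfb r2=0xda r3=0x2e r4=0x44  N=1 Z=0
after  5: r0=0xb0 r1=0xfb r2=0xda r3=0x2e r4=0x44  N=1 Z=0
-- IRQ taken; context saved, return-PC = 6 --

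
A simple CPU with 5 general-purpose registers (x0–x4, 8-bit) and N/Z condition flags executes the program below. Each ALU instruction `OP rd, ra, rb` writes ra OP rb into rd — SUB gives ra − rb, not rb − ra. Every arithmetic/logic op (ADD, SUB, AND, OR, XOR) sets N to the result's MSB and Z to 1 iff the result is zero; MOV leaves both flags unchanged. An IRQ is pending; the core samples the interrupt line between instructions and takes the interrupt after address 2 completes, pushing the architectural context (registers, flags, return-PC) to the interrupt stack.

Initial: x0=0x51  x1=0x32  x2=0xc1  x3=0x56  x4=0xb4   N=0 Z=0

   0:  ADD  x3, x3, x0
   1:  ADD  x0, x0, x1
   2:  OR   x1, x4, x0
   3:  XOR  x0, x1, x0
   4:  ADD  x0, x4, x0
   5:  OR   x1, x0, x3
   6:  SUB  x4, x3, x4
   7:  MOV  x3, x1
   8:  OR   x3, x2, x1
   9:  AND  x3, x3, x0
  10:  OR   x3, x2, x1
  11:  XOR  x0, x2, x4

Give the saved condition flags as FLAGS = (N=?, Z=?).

after  0: x0=0x51 x1=0x32 x2=0xc1 x3=0xa7 x4=0xb4  N=1 Z=0
after  1: x0=0x83 x1=0x32 x2=0xc1 x3=0xa7 x4=0xb4  N=1 Z=0
after  2: x0=0x83 x1=0xb7 x2=0xc1 x3=0xa7 x4=0xb4  N=1 Z=0
-- IRQ taken; context saved, return-PC = 3 --

FLAGS = (N=1, Z=0)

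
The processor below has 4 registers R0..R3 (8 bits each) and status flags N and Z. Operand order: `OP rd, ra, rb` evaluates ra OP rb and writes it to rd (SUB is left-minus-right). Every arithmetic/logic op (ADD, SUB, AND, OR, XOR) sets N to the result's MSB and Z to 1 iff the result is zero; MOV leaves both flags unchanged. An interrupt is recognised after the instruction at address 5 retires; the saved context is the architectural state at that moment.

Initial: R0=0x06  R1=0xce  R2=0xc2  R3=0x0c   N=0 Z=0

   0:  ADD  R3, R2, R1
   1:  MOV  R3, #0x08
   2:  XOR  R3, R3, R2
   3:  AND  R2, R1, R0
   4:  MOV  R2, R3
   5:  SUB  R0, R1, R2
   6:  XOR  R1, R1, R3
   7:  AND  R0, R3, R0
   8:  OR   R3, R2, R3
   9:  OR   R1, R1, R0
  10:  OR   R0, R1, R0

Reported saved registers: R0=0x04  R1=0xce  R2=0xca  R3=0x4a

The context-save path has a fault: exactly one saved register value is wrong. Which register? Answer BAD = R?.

after  0: R0=0x06 R1=0xce R2=0xc2 R3=0x90  N=1 Z=0
after  1: R0=0x06 R1=0xce R2=0xc2 R3=0x08  N=1 Z=0
after  2: R0=0x06 R1=0xce R2=0xc2 R3=0xca  N=1 Z=0
after  3: R0=0x06 R1=0xce R2=0x06 R3=0xca  N=0 Z=0
after  4: R0=0x06 R1=0xce R2=0xca R3=0xca  N=0 Z=0
after  5: R0=0x04 R1=0xce R2=0xca R3=0xca  N=0 Z=0
-- IRQ taken; context saved, return-PC = 6 --
mismatch: R3: reported 0x4a vs actual 0xca

BAD = R3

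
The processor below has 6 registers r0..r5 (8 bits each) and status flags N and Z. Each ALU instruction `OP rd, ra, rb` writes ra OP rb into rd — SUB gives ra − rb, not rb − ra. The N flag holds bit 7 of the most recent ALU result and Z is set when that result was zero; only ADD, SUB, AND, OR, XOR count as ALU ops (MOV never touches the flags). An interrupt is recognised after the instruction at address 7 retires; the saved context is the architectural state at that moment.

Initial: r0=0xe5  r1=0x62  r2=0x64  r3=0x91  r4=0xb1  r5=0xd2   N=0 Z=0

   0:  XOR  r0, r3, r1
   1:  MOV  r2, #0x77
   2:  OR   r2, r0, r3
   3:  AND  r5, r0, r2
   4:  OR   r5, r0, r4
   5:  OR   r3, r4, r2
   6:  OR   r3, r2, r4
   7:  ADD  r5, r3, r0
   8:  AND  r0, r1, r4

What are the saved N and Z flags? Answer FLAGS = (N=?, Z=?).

FLAGS = (N=1, Z=0)

after  0: r0=0xf3 r1=0x62 r2=0x64 r3=0x91 r4=0xb1 r5=0xd2  N=1 Z=0
after  1: r0=0xf3 r1=0x62 r2=0x77 r3=0x91 r4=0xb1 r5=0xd2  N=1 Z=0
after  2: r0=0xf3 r1=0x62 r2=0xf3 r3=0x91 r4=0xb1 r5=0xd2  N=1 Z=0
after  3: r0=0xf3 r1=0x62 r2=0xf3 r3=0x91 r4=0xb1 r5=0xf3  N=1 Z=0
after  4: r0=0xf3 r1=0x62 r2=0xf3 r3=0x91 r4=0xb1 r5=0xf3  N=1 Z=0
after  5: r0=0xf3 r1=0x62 r2=0xf3 r3=0xf3 r4=0xb1 r5=0xf3  N=1 Z=0
after  6: r0=0xf3 r1=0x62 r2=0xf3 r3=0xf3 r4=0xb1 r5=0xf3  N=1 Z=0
after  7: r0=0xf3 r1=0x62 r2=0xf3 r3=0xf3 r4=0xb1 r5=0xe6  N=1 Z=0
-- IRQ taken; context saved, return-PC = 8 --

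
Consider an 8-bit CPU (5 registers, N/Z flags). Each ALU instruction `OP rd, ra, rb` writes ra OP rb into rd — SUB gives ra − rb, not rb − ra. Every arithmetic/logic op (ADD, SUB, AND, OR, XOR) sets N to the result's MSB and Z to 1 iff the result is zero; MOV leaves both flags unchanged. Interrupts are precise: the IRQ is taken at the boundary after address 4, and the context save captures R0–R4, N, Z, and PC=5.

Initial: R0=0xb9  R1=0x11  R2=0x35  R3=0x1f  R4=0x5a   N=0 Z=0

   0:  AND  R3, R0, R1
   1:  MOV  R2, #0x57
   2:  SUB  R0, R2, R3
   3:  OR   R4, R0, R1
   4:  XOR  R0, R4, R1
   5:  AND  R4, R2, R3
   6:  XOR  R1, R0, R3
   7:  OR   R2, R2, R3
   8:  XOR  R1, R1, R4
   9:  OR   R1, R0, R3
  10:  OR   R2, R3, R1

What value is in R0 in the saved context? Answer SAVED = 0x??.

after  0: R0=0xb9 R1=0x11 R2=0x35 R3=0x11 R4=0x5a  N=0 Z=0
after  1: R0=0xb9 R1=0x11 R2=0x57 R3=0x11 R4=0x5a  N=0 Z=0
after  2: R0=0x46 R1=0x11 R2=0x57 R3=0x11 R4=0x5a  N=0 Z=0
after  3: R0=0x46 R1=0x11 R2=0x57 R3=0x11 R4=0x57  N=0 Z=0
after  4: R0=0x46 R1=0x11 R2=0x57 R3=0x11 R4=0x57  N=0 Z=0
-- IRQ taken; context saved, return-PC = 5 --

SAVED = 0x46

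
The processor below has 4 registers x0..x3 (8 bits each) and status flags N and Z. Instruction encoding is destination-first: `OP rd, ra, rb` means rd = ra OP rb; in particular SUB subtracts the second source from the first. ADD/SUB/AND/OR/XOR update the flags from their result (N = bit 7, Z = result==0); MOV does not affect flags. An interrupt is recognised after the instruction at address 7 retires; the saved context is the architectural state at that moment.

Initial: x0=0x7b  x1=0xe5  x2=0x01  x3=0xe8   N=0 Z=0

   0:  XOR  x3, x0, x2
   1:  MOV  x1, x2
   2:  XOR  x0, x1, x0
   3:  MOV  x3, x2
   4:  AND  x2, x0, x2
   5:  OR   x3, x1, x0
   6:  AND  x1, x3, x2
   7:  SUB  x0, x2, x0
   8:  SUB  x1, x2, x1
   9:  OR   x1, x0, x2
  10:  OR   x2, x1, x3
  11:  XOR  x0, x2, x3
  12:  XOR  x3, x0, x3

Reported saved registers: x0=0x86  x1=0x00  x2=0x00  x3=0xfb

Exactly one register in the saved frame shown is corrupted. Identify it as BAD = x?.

after  0: x0=0x7b x1=0xe5 x2=0x01 x3=0x7a  N=0 Z=0
after  1: x0=0x7b x1=0x01 x2=0x01 x3=0x7a  N=0 Z=0
after  2: x0=0x7a x1=0x01 x2=0x01 x3=0x7a  N=0 Z=0
after  3: x0=0x7a x1=0x01 x2=0x01 x3=0x01  N=0 Z=0
after  4: x0=0x7a x1=0x01 x2=0x00 x3=0x01  N=0 Z=1
after  5: x0=0x7a x1=0x01 x2=0x00 x3=0x7b  N=0 Z=0
after  6: x0=0x7a x1=0x00 x2=0x00 x3=0x7b  N=0 Z=1
after  7: x0=0x86 x1=0x00 x2=0x00 x3=0x7b  N=1 Z=0
-- IRQ taken; context saved, return-PC = 8 --
mismatch: x3: reported 0xfb vs actual 0x7b

BAD = x3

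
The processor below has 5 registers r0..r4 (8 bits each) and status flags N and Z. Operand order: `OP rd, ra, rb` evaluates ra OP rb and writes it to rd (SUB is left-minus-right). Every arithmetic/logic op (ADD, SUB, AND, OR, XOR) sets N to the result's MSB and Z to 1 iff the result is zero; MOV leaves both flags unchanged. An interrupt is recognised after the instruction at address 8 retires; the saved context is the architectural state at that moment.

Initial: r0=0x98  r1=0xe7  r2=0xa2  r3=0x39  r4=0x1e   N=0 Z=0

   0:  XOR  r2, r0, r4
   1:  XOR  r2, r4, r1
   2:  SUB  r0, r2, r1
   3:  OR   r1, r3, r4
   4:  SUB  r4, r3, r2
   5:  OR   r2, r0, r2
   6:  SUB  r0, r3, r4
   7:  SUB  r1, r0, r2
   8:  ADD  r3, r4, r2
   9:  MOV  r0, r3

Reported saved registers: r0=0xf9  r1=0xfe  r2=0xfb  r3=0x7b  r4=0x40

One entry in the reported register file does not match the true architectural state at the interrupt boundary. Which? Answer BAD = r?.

after  0: r0=0x98 r1=0xe7 r2=0x86 r3=0x39 r4=0x1e  N=1 Z=0
after  1: r0=0x98 r1=0xe7 r2=0xf9 r3=0x39 r4=0x1e  N=1 Z=0
after  2: r0=0x12 r1=0xe7 r2=0xf9 r3=0x39 r4=0x1e  N=0 Z=0
after  3: r0=0x12 r1=0x3f r2=0xf9 r3=0x39 r4=0x1e  N=0 Z=0
after  4: r0=0x12 r1=0x3f r2=0xf9 r3=0x39 r4=0x40  N=0 Z=0
after  5: r0=0x12 r1=0x3f r2=0xfb r3=0x39 r4=0x40  N=1 Z=0
after  6: r0=0xf9 r1=0x3f r2=0xfb r3=0x39 r4=0x40  N=1 Z=0
after  7: r0=0xf9 r1=0xfe r2=0xfb r3=0x39 r4=0x40  N=1 Z=0
after  8: r0=0xf9 r1=0xfe r2=0xfb r3=0x3b r4=0x40  N=0 Z=0
-- IRQ taken; context saved, return-PC = 9 --
mismatch: r3: reported 0x7b vs actual 0x3b

BAD = r3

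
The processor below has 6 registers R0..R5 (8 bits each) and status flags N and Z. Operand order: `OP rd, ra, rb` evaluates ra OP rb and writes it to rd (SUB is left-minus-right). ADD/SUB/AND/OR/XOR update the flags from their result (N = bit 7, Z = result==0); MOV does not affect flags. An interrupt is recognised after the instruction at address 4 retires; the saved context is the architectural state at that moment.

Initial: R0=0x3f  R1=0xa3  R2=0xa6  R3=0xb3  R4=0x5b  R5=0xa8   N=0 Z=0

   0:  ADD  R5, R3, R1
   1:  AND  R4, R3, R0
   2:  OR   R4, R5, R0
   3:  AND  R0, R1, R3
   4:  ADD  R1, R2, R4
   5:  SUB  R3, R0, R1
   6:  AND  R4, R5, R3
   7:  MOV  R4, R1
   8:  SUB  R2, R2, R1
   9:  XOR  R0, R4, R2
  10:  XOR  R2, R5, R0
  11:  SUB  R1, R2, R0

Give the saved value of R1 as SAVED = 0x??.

after  0: R0=0x3f R1=0xa3 R2=0xa6 R3=0xb3 R4=0x5b R5=0x56  N=0 Z=0
after  1: R0=0x3f R1=0xa3 R2=0xa6 R3=0xb3 R4=0x33 R5=0x56  N=0 Z=0
after  2: R0=0x3f R1=0xa3 R2=0xa6 R3=0xb3 R4=0x7f R5=0x56  N=0 Z=0
after  3: R0=0xa3 R1=0xa3 R2=0xa6 R3=0xb3 R4=0x7f R5=0x56  N=1 Z=0
after  4: R0=0xa3 R1=0x25 R2=0xa6 R3=0xb3 R4=0x7f R5=0x56  N=0 Z=0
-- IRQ taken; context saved, return-PC = 5 --

SAVED = 0x25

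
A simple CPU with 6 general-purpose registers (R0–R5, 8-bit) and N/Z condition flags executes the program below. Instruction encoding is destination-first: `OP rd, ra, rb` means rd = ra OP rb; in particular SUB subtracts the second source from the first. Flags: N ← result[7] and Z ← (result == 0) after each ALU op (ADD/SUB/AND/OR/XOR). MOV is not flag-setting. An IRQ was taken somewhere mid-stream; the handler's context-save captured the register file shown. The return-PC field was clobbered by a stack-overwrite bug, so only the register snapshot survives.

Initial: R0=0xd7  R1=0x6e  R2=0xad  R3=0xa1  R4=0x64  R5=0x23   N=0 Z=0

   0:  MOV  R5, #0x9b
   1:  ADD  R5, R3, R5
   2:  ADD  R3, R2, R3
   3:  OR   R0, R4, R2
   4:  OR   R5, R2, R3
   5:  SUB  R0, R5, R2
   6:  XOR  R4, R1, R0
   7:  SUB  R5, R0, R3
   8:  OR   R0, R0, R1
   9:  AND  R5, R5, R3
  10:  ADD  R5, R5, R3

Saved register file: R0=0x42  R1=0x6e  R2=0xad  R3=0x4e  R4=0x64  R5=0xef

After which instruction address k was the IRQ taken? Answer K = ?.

after  0: R0=0xd7 R1=0x6e R2=0xad R3=0xa1 R4=0x64 R5=0x9b  N=0 Z=0
after  1: R0=0xd7 R1=0x6e R2=0xad R3=0xa1 R4=0x64 R5=0x3c  N=0 Z=0
after  2: R0=0xd7 R1=0x6e R2=0xad R3=0x4e R4=0x64 R5=0x3c  N=0 Z=0
after  3: R0=0xed R1=0x6e R2=0xad R3=0x4e R4=0x64 R5=0x3c  N=1 Z=0
after  4: R0=0xed R1=0x6e R2=0xad R3=0x4e R4=0x64 R5=0xef  N=1 Z=0
after  5: R0=0x42 R1=0x6e R2=0xad R3=0x4e R4=0x64 R5=0xef  N=0 Z=0
-- IRQ taken; context saved, return-PC = 6 --

K = 5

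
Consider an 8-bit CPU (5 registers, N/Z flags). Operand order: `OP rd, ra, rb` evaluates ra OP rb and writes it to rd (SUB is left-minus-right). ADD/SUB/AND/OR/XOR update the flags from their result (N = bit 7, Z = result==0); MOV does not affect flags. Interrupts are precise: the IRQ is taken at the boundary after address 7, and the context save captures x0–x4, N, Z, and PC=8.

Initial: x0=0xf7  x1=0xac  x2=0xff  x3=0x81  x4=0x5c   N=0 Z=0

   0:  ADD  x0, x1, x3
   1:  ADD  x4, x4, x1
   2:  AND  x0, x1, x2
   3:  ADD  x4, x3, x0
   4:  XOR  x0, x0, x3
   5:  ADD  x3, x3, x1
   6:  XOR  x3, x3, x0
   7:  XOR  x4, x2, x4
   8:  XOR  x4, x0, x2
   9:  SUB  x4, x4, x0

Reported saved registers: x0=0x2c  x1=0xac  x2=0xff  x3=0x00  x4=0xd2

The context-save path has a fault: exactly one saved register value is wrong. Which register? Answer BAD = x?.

BAD = x0

after  0: x0=0x2d x1=0xac x2=0xff x3=0x81 x4=0x5c  N=0 Z=0
after  1: x0=0x2d x1=0xac x2=0xff x3=0x81 x4=0x08  N=0 Z=0
after  2: x0=0xac x1=0xac x2=0xff x3=0x81 x4=0x08  N=1 Z=0
after  3: x0=0xac x1=0xac x2=0xff x3=0x81 x4=0x2d  N=0 Z=0
after  4: x0=0x2d x1=0xac x2=0xff x3=0x81 x4=0x2d  N=0 Z=0
after  5: x0=0x2d x1=0xac x2=0xff x3=0x2d x4=0x2d  N=0 Z=0
after  6: x0=0x2d x1=0xac x2=0xff x3=0x00 x4=0x2d  N=0 Z=1
after  7: x0=0x2d x1=0xac x2=0xff x3=0x00 x4=0xd2  N=1 Z=0
-- IRQ taken; context saved, return-PC = 8 --
mismatch: x0: reported 0x2c vs actual 0x2d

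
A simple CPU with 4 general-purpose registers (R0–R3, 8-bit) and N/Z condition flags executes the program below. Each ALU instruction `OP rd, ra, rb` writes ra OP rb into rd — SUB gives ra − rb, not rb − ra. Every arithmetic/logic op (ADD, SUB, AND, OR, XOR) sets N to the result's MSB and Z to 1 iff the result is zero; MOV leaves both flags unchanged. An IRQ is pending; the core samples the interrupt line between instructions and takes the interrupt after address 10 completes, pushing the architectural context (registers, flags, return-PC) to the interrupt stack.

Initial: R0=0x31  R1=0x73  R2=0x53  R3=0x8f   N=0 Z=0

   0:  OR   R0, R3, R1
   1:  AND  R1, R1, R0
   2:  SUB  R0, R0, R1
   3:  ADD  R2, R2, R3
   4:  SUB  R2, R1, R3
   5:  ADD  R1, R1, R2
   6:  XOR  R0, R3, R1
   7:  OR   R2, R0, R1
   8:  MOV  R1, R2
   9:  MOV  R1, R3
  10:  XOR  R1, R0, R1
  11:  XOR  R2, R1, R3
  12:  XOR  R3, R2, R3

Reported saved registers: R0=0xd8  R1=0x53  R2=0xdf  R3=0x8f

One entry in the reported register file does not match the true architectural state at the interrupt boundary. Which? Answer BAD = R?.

BAD = R1

after  0: R0=0xff R1=0x73 R2=0x53 R3=0x8f  N=1 Z=0
after  1: R0=0xff R1=0x73 R2=0x53 R3=0x8f  N=0 Z=0
after  2: R0=0x8c R1=0x73 R2=0x53 R3=0x8f  N=1 Z=0
after  3: R0=0x8c R1=0x73 R2=0xe2 R3=0x8f  N=1 Z=0
after  4: R0=0x8c R1=0x73 R2=0xe4 R3=0x8f  N=1 Z=0
after  5: R0=0x8c R1=0x57 R2=0xe4 R3=0x8f  N=0 Z=0
after  6: R0=0xd8 R1=0x57 R2=0xe4 R3=0x8f  N=1 Z=0
after  7: R0=0xd8 R1=0x57 R2=0xdf R3=0x8f  N=1 Z=0
after  8: R0=0xd8 R1=0xdf R2=0xdf R3=0x8f  N=1 Z=0
after  9: R0=0xd8 R1=0x8f R2=0xdf R3=0x8f  N=1 Z=0
after 10: R0=0xd8 R1=0x57 R2=0xdf R3=0x8f  N=0 Z=0
-- IRQ taken; context saved, return-PC = 11 --
mismatch: R1: reported 0x53 vs actual 0x57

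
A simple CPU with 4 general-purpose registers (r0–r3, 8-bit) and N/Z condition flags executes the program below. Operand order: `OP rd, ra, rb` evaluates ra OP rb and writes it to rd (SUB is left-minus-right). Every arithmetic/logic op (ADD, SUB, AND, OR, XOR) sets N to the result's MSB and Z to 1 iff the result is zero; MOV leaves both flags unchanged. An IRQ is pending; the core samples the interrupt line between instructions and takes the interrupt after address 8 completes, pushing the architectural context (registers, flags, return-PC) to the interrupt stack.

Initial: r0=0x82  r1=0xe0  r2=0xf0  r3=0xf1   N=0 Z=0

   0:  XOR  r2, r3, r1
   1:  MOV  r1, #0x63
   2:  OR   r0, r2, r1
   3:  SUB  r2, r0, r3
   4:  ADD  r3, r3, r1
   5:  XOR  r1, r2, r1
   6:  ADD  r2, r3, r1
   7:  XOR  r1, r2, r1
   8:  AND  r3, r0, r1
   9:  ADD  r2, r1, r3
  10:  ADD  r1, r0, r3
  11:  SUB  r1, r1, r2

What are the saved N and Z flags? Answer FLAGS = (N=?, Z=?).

after  0: r0=0x82 r1=0xe0 r2=0x11 r3=0xf1  N=0 Z=0
after  1: r0=0x82 r1=0x63 r2=0x11 r3=0xf1  N=0 Z=0
after  2: r0=0x73 r1=0x63 r2=0x11 r3=0xf1  N=0 Z=0
after  3: r0=0x73 r1=0x63 r2=0x82 r3=0xf1  N=1 Z=0
after  4: r0=0x73 r1=0x63 r2=0x82 r3=0x54  N=0 Z=0
after  5: r0=0x73 r1=0xe1 r2=0x82 r3=0x54  N=1 Z=0
after  6: r0=0x73 r1=0xe1 r2=0x35 r3=0x54  N=0 Z=0
after  7: r0=0x73 r1=0xd4 r2=0x35 r3=0x54  N=1 Z=0
after  8: r0=0x73 r1=0xd4 r2=0x35 r3=0x50  N=0 Z=0
-- IRQ taken; context saved, return-PC = 9 --

FLAGS = (N=0, Z=0)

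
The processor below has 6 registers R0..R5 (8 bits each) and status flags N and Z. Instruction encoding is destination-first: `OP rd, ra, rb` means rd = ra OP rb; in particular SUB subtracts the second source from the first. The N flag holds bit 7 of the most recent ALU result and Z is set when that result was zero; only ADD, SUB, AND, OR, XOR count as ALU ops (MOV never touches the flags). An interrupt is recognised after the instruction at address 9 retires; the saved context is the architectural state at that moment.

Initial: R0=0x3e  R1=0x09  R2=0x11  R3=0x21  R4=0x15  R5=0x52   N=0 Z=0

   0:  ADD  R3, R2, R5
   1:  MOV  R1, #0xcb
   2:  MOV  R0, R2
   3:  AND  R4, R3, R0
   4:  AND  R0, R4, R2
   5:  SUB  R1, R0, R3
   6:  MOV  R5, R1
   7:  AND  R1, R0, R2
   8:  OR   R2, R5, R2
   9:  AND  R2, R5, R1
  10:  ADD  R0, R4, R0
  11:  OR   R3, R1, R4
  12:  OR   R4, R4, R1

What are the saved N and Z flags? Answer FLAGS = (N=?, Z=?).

after  0: R0=0x3e R1=0x09 R2=0x11 R3=0x63 R4=0x15 R5=0x52  N=0 Z=0
after  1: R0=0x3e R1=0xcb R2=0x11 R3=0x63 R4=0x15 R5=0x52  N=0 Z=0
after  2: R0=0x11 R1=0xcb R2=0x11 R3=0x63 R4=0x15 R5=0x52  N=0 Z=0
after  3: R0=0x11 R1=0xcb R2=0x11 R3=0x63 R4=0x01 R5=0x52  N=0 Z=0
after  4: R0=0x01 R1=0xcb R2=0x11 R3=0x63 R4=0x01 R5=0x52  N=0 Z=0
after  5: R0=0x01 R1=0x9e R2=0x11 R3=0x63 R4=0x01 R5=0x52  N=1 Z=0
after  6: R0=0x01 R1=0x9e R2=0x11 R3=0x63 R4=0x01 R5=0x9e  N=1 Z=0
after  7: R0=0x01 R1=0x01 R2=0x11 R3=0x63 R4=0x01 R5=0x9e  N=0 Z=0
after  8: R0=0x01 R1=0x01 R2=0x9f R3=0x63 R4=0x01 R5=0x9e  N=1 Z=0
after  9: R0=0x01 R1=0x01 R2=0x00 R3=0x63 R4=0x01 R5=0x9e  N=0 Z=1
-- IRQ taken; context saved, return-PC = 10 --

FLAGS = (N=0, Z=1)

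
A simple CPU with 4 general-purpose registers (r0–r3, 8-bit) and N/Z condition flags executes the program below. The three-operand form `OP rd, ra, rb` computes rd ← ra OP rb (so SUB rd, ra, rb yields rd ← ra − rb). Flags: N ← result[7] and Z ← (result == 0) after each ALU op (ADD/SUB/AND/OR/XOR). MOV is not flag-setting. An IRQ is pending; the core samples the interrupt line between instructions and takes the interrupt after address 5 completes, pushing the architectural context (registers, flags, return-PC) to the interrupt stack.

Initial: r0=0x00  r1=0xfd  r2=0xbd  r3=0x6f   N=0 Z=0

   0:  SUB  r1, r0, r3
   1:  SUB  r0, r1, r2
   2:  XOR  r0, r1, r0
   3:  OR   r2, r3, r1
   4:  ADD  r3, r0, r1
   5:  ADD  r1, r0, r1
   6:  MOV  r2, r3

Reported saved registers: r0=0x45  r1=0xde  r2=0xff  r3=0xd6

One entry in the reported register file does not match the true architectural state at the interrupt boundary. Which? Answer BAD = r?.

after  0: r0=0x00 r1=0x91 r2=0xbd r3=0x6f  N=1 Z=0
after  1: r0=0xd4 r1=0x91 r2=0xbd r3=0x6f  N=1 Z=0
after  2: r0=0x45 r1=0x91 r2=0xbd r3=0x6f  N=0 Z=0
after  3: r0=0x45 r1=0x91 r2=0xff r3=0x6f  N=1 Z=0
after  4: r0=0x45 r1=0x91 r2=0xff r3=0xd6  N=1 Z=0
after  5: r0=0x45 r1=0xd6 r2=0xff r3=0xd6  N=1 Z=0
-- IRQ taken; context saved, return-PC = 6 --
mismatch: r1: reported 0xde vs actual 0xd6

BAD = r1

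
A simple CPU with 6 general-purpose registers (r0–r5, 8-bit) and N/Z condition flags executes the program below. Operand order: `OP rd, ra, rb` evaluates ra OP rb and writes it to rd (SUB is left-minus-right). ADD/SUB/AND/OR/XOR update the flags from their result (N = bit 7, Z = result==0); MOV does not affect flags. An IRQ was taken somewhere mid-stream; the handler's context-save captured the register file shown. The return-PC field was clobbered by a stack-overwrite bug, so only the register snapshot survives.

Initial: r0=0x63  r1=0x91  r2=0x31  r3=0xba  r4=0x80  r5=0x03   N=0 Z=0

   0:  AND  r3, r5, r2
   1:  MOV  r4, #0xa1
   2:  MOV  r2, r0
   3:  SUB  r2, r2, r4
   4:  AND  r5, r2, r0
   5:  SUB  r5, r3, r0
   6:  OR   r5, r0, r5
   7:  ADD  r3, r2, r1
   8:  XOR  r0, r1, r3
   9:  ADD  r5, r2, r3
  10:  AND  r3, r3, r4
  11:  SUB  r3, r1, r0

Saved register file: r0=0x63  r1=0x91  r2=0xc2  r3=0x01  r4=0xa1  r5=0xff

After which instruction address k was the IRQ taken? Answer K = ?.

after  0: r0=0x63 r1=0x91 r2=0x31 r3=0x01 r4=0x80 r5=0x03  N=0 Z=0
after  1: r0=0x63 r1=0x91 r2=0x31 r3=0x01 r4=0xa1 r5=0x03  N=0 Z=0
after  2: r0=0x63 r1=0x91 r2=0x63 r3=0x01 r4=0xa1 r5=0x03  N=0 Z=0
after  3: r0=0x63 r1=0x91 r2=0xc2 r3=0x01 r4=0xa1 r5=0x03  N=1 Z=0
after  4: r0=0x63 r1=0x91 r2=0xc2 r3=0x01 r4=0xa1 r5=0x42  N=0 Z=0
after  5: r0=0x63 r1=0x91 r2=0xc2 r3=0x01 r4=0xa1 r5=0x9e  N=1 Z=0
after  6: r0=0x63 r1=0x91 r2=0xc2 r3=0x01 r4=0xa1 r5=0xff  N=1 Z=0
-- IRQ taken; context saved, return-PC = 7 --

K = 6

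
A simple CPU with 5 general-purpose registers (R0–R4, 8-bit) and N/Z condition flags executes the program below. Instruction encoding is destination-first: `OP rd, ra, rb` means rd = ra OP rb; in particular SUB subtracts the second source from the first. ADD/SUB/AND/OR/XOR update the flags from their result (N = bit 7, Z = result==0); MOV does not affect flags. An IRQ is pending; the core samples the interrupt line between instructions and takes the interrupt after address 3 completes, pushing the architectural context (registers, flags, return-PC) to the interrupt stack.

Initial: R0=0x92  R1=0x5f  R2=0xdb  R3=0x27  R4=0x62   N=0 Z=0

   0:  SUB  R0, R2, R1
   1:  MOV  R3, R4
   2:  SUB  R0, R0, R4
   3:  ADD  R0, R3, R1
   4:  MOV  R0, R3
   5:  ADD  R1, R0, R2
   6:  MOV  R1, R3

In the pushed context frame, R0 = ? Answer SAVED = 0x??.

after  0: R0=0x7c R1=0x5f R2=0xdb R3=0x27 R4=0x62  N=0 Z=0
after  1: R0=0x7c R1=0x5f R2=0xdb R3=0x62 R4=0x62  N=0 Z=0
after  2: R0=0x1a R1=0x5f R2=0xdb R3=0x62 R4=0x62  N=0 Z=0
after  3: R0=0xc1 R1=0x5f R2=0xdb R3=0x62 R4=0x62  N=1 Z=0
-- IRQ taken; context saved, return-PC = 4 --

SAVED = 0xc1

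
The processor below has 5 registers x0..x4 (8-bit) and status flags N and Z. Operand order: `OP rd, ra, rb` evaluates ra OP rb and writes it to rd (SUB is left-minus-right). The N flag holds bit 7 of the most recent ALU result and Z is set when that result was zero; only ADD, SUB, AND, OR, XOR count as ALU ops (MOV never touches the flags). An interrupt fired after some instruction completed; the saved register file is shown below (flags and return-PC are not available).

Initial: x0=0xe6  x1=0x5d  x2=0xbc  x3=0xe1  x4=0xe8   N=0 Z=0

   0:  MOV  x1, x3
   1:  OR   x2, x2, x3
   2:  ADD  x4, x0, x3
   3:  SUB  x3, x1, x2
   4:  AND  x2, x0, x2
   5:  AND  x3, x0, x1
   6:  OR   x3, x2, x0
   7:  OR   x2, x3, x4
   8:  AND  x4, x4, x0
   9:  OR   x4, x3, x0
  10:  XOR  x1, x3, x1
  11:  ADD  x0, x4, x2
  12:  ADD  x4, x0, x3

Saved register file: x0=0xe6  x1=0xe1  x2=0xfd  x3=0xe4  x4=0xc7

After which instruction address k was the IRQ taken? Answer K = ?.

after  0: x0=0xe6 x1=0xe1 x2=0xbc x3=0xe1 x4=0xe8  N=0 Z=0
after  1: x0=0xe6 x1=0xe1 x2=0xfd x3=0xe1 x4=0xe8  N=1 Z=0
after  2: x0=0xe6 x1=0xe1 x2=0xfd x3=0xe1 x4=0xc7  N=1 Z=0
after  3: x0=0xe6 x1=0xe1 x2=0xfd x3=0xe4 x4=0xc7  N=1 Z=0
-- IRQ taken; context saved, return-PC = 4 --

K = 3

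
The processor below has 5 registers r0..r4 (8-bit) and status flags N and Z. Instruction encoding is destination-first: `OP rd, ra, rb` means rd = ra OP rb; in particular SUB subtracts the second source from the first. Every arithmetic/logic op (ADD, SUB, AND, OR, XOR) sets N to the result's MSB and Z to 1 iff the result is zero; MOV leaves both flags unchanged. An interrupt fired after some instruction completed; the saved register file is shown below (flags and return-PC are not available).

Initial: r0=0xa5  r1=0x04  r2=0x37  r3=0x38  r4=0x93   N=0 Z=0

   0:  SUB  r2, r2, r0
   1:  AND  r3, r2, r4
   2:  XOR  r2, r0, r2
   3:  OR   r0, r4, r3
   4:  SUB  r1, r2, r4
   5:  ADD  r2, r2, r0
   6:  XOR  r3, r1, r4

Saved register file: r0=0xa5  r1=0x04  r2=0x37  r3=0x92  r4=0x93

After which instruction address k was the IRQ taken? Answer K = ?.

after  0: r0=0xa5 r1=0x04 r2=0x92 r3=0x38 r4=0x93  N=1 Z=0
after  1: r0=0xa5 r1=0x04 r2=0x92 r3=0x92 r4=0x93  N=1 Z=0
after  2: r0=0xa5 r1=0x04 r2=0x37 r3=0x92 r4=0x93  N=0 Z=0
-- IRQ taken; context saved, return-PC = 3 --

K = 2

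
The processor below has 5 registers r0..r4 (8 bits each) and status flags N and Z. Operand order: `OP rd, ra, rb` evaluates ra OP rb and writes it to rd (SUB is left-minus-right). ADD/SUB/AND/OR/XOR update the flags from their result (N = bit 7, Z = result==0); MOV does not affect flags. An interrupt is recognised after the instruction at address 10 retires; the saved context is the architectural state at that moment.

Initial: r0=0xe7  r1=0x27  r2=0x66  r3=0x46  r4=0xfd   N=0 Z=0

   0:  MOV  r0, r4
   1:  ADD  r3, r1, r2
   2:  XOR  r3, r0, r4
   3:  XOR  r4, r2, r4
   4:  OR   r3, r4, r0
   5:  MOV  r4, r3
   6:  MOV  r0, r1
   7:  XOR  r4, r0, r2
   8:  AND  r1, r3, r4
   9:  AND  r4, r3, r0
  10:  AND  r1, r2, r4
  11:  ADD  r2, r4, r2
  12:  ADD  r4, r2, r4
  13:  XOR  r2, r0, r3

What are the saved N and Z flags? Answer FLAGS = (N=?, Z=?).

FLAGS = (N=0, Z=0)

after  0: r0=0xfd r1=0x27 r2=0x66 r3=0x46 r4=0xfd  N=0 Z=0
after  1: r0=0xfd r1=0x27 r2=0x66 r3=0x8d r4=0xfd  N=1 Z=0
after  2: r0=0xfd r1=0x27 r2=0x66 r3=0x00 r4=0xfd  N=0 Z=1
after  3: r0=0xfd r1=0x27 r2=0x66 r3=0x00 r4=0x9b  N=1 Z=0
after  4: r0=0xfd r1=0x27 r2=0x66 r3=0xff r4=0x9b  N=1 Z=0
after  5: r0=0xfd r1=0x27 r2=0x66 r3=0xff r4=0xff  N=1 Z=0
after  6: r0=0x27 r1=0x27 r2=0x66 r3=0xff r4=0xff  N=1 Z=0
after  7: r0=0x27 r1=0x27 r2=0x66 r3=0xff r4=0x41  N=0 Z=0
after  8: r0=0x27 r1=0x41 r2=0x66 r3=0xff r4=0x41  N=0 Z=0
after  9: r0=0x27 r1=0x41 r2=0x66 r3=0xff r4=0x27  N=0 Z=0
after 10: r0=0x27 r1=0x26 r2=0x66 r3=0xff r4=0x27  N=0 Z=0
-- IRQ taken; context saved, return-PC = 11 --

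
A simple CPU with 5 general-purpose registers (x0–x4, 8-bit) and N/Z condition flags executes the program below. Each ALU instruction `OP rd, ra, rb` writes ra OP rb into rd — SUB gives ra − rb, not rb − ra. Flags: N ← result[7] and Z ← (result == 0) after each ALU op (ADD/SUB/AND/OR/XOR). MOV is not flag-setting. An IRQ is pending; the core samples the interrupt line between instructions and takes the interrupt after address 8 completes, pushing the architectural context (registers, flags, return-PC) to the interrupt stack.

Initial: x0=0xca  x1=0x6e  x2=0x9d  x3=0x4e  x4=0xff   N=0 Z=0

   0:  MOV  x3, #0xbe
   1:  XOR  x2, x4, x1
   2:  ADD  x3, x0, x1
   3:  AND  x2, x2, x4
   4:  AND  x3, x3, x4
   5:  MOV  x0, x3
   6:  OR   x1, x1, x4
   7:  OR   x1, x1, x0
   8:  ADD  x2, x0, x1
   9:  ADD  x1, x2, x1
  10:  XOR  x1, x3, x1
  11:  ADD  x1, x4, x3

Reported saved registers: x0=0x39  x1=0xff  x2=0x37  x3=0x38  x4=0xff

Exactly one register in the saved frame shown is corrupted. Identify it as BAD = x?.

after  0: x0=0xca x1=0x6e x2=0x9d x3=0xbe x4=0xff  N=0 Z=0
after  1: x0=0xca x1=0x6e x2=0x91 x3=0xbe x4=0xff  N=1 Z=0
after  2: x0=0xca x1=0x6e x2=0x91 x3=0x38 x4=0xff  N=0 Z=0
after  3: x0=0xca x1=0x6e x2=0x91 x3=0x38 x4=0xff  N=1 Z=0
after  4: x0=0xca x1=0x6e x2=0x91 x3=0x38 x4=0xff  N=0 Z=0
after  5: x0=0x38 x1=0x6e x2=0x91 x3=0x38 x4=0xff  N=0 Z=0
after  6: x0=0x38 x1=0xff x2=0x91 x3=0x38 x4=0xff  N=1 Z=0
after  7: x0=0x38 x1=0xff x2=0x91 x3=0x38 x4=0xff  N=1 Z=0
after  8: x0=0x38 x1=0xff x2=0x37 x3=0x38 x4=0xff  N=0 Z=0
-- IRQ taken; context saved, return-PC = 9 --
mismatch: x0: reported 0x39 vs actual 0x38

BAD = x0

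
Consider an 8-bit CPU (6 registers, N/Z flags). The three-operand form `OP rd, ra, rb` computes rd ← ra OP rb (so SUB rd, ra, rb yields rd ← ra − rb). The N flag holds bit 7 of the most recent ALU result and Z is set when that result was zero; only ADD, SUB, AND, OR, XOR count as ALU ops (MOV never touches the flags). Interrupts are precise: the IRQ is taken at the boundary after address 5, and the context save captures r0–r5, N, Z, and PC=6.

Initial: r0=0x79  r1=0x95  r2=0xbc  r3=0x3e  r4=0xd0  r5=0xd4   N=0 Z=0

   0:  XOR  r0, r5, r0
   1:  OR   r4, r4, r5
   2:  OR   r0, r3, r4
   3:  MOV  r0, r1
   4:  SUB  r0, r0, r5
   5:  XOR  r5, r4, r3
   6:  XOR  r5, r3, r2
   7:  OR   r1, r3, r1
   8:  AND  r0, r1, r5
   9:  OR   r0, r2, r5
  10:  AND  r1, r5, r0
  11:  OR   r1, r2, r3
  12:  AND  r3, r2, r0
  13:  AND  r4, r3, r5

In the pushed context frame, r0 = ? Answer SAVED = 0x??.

SAVED = 0xc1

after  0: r0=0xad r1=0x95 r2=0xbc r3=0x3e r4=0xd0 r5=0xd4  N=1 Z=0
after  1: r0=0xad r1=0x95 r2=0xbc r3=0x3e r4=0xd4 r5=0xd4  N=1 Z=0
after  2: r0=0xfe r1=0x95 r2=0xbc r3=0x3e r4=0xd4 r5=0xd4  N=1 Z=0
after  3: r0=0x95 r1=0x95 r2=0xbc r3=0x3e r4=0xd4 r5=0xd4  N=1 Z=0
after  4: r0=0xc1 r1=0x95 r2=0xbc r3=0x3e r4=0xd4 r5=0xd4  N=1 Z=0
after  5: r0=0xc1 r1=0x95 r2=0xbc r3=0x3e r4=0xd4 r5=0xea  N=1 Z=0
-- IRQ taken; context saved, return-PC = 6 --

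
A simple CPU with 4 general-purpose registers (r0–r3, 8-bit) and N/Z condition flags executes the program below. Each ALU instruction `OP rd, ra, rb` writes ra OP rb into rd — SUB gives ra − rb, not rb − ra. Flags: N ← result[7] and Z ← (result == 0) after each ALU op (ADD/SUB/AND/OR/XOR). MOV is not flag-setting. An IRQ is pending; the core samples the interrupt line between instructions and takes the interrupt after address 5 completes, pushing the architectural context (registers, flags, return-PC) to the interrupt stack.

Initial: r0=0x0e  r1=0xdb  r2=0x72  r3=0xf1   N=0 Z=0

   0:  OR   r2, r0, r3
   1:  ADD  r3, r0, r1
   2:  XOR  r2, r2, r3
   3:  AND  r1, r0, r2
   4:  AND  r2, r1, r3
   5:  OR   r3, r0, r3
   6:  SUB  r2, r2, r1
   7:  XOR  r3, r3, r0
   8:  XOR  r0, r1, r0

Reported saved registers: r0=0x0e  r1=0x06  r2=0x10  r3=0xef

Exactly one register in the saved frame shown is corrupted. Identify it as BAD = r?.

BAD = r2

after  0: r0=0x0e r1=0xdb r2=0xff r3=0xf1  N=1 Z=0
after  1: r0=0x0e r1=0xdb r2=0xff r3=0xe9  N=1 Z=0
after  2: r0=0x0e r1=0xdb r2=0x16 r3=0xe9  N=0 Z=0
after  3: r0=0x0e r1=0x06 r2=0x16 r3=0xe9  N=0 Z=0
after  4: r0=0x0e r1=0x06 r2=0x00 r3=0xe9  N=0 Z=1
after  5: r0=0x0e r1=0x06 r2=0x00 r3=0xef  N=1 Z=0
-- IRQ taken; context saved, return-PC = 6 --
mismatch: r2: reported 0x10 vs actual 0x00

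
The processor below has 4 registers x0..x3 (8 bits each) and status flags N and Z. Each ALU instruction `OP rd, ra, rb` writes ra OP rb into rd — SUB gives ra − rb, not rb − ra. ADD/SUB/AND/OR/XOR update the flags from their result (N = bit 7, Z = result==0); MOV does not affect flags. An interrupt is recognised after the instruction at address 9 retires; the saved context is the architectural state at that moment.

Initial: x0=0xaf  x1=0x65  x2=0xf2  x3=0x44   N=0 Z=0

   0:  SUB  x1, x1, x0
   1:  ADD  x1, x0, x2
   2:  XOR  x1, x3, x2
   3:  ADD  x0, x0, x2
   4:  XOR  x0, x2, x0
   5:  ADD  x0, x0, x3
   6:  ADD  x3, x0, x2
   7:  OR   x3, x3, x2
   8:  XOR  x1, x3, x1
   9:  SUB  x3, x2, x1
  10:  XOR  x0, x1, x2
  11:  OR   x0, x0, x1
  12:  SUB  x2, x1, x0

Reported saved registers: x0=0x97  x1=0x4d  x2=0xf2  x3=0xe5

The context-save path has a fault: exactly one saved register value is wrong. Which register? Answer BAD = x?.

BAD = x3

after  0: x0=0xaf x1=0xb6 x2=0xf2 x3=0x44  N=1 Z=0
after  1: x0=0xaf x1=0xa1 x2=0xf2 x3=0x44  N=1 Z=0
after  2: x0=0xaf x1=0xb6 x2=0xf2 x3=0x44  N=1 Z=0
after  3: x0=0xa1 x1=0xb6 x2=0xf2 x3=0x44  N=1 Z=0
after  4: x0=0x53 x1=0xb6 x2=0xf2 x3=0x44  N=0 Z=0
after  5: x0=0x97 x1=0xb6 x2=0xf2 x3=0x44  N=1 Z=0
after  6: x0=0x97 x1=0xb6 x2=0xf2 x3=0x89  N=1 Z=0
after  7: x0=0x97 x1=0xb6 x2=0xf2 x3=0xfb  N=1 Z=0
after  8: x0=0x97 x1=0x4d x2=0xf2 x3=0xfb  N=0 Z=0
after  9: x0=0x97 x1=0x4d x2=0xf2 x3=0xa5  N=1 Z=0
-- IRQ taken; context saved, return-PC = 10 --
mismatch: x3: reported 0xe5 vs actual 0xa5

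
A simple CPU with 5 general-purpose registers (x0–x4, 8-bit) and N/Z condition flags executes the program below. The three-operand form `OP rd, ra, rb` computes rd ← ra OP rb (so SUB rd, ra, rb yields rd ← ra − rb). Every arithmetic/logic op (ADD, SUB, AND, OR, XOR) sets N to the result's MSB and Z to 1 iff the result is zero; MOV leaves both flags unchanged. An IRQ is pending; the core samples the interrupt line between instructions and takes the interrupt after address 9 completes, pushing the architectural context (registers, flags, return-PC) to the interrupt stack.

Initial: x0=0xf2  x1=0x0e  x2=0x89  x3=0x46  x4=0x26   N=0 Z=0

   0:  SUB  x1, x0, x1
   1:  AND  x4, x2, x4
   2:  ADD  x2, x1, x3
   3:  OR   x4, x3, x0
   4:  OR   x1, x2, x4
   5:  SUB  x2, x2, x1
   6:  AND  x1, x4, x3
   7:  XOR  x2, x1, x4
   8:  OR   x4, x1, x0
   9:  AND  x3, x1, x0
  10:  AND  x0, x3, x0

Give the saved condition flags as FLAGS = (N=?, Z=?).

FLAGS = (N=0, Z=0)

after  0: x0=0xf2 x1=0xe4 x2=0x89 x3=0x46 x4=0x26  N=1 Z=0
after  1: x0=0xf2 x1=0xe4 x2=0x89 x3=0x46 x4=0x00  N=0 Z=1
after  2: x0=0xf2 x1=0xe4 x2=0x2a x3=0x46 x4=0x00  N=0 Z=0
after  3: x0=0xf2 x1=0xe4 x2=0x2a x3=0x46 x4=0xf6  N=1 Z=0
after  4: x0=0xf2 x1=0xfe x2=0x2a x3=0x46 x4=0xf6  N=1 Z=0
after  5: x0=0xf2 x1=0xfe x2=0x2c x3=0x46 x4=0xf6  N=0 Z=0
after  6: x0=0xf2 x1=0x46 x2=0x2c x3=0x46 x4=0xf6  N=0 Z=0
after  7: x0=0xf2 x1=0x46 x2=0xb0 x3=0x46 x4=0xf6  N=1 Z=0
after  8: x0=0xf2 x1=0x46 x2=0xb0 x3=0x46 x4=0xf6  N=1 Z=0
after  9: x0=0xf2 x1=0x46 x2=0xb0 x3=0x42 x4=0xf6  N=0 Z=0
-- IRQ taken; context saved, return-PC = 10 --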